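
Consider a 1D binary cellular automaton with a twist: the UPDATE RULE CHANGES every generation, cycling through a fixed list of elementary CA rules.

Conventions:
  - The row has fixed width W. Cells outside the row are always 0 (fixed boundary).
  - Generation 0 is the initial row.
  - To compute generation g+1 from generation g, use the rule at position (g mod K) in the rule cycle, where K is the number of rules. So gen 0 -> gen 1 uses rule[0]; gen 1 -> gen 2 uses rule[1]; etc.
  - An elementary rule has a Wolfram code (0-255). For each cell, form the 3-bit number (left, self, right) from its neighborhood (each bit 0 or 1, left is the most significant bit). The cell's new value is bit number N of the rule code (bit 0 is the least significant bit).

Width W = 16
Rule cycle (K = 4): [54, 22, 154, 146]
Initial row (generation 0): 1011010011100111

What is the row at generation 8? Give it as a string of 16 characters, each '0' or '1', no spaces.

Gen 0: 1011010011100111
Gen 1 (rule 54): 1100111100011000
Gen 2 (rule 22): 0011000010100100
Gen 3 (rule 154): 0110100100011010
Gen 4 (rule 146): 1000011010100001
Gen 5 (rule 54): 1100100111110011
Gen 6 (rule 22): 0011111000001100
Gen 7 (rule 154): 0111110100011010
Gen 8 (rule 146): 1011100010100001

Answer: 1011100010100001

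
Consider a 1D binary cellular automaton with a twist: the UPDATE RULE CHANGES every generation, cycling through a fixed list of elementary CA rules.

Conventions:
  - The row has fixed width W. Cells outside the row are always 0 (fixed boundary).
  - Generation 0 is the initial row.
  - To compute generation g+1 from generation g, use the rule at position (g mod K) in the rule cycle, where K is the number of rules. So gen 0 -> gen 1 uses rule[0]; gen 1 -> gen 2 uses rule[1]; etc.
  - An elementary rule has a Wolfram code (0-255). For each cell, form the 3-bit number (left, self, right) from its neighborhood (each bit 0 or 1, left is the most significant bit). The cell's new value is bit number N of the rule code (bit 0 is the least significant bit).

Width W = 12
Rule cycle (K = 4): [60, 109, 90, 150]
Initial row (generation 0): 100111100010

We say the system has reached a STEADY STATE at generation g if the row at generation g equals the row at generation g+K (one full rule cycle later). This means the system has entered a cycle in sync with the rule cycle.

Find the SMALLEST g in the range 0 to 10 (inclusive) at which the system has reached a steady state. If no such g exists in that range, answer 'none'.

Answer: none

Derivation:
Gen 0: 100111100010
Gen 1 (rule 60): 110100010011
Gen 2 (rule 109): 111101010011
Gen 3 (rule 90): 100100001111
Gen 4 (rule 150): 111110010110
Gen 5 (rule 60): 100001011101
Gen 6 (rule 109): 101101110111
Gen 7 (rule 90): 001101010101
Gen 8 (rule 150): 010001010101
Gen 9 (rule 60): 011001111111
Gen 10 (rule 109): 011001000001
Gen 11 (rule 90): 111110100010
Gen 12 (rule 150): 011100110111
Gen 13 (rule 60): 010010101100
Gen 14 (rule 109): 010011111101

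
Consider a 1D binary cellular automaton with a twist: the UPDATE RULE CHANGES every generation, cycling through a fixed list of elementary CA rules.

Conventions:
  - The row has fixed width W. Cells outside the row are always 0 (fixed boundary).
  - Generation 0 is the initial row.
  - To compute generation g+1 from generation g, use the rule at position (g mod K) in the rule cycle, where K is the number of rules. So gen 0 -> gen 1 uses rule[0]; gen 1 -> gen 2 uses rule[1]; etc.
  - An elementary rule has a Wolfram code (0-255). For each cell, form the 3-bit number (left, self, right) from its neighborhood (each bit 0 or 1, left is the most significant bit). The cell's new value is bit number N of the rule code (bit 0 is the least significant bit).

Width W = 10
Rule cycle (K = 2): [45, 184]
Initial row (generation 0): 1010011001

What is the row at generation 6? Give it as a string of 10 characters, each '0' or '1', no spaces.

Gen 0: 1010011001
Gen 1 (rule 45): 1110010001
Gen 2 (rule 184): 1101001000
Gen 3 (rule 45): 1011001011
Gen 4 (rule 184): 0110100110
Gen 5 (rule 45): 0101100100
Gen 6 (rule 184): 0011010010

Answer: 0011010010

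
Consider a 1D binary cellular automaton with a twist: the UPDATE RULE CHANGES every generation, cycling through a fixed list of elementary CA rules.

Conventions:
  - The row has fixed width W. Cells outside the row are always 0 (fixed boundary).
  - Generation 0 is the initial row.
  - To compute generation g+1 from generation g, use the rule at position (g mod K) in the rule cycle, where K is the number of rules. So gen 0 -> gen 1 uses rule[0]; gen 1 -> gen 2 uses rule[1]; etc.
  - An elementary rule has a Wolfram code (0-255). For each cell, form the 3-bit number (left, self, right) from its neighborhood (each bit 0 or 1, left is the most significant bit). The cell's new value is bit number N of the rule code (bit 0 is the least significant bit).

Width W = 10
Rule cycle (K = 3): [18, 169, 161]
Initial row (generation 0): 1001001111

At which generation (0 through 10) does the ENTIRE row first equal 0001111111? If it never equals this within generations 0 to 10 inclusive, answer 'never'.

Gen 0: 1001001111
Gen 1 (rule 18): 0110110000
Gen 2 (rule 169): 0101100111
Gen 3 (rule 161): 0010000010
Gen 4 (rule 18): 0101000101
Gen 5 (rule 169): 0010010010
Gen 6 (rule 161): 1000000000
Gen 7 (rule 18): 0100000000
Gen 8 (rule 169): 0001111111
Gen 9 (rule 161): 1100111110
Gen 10 (rule 18): 0011000001

Answer: 8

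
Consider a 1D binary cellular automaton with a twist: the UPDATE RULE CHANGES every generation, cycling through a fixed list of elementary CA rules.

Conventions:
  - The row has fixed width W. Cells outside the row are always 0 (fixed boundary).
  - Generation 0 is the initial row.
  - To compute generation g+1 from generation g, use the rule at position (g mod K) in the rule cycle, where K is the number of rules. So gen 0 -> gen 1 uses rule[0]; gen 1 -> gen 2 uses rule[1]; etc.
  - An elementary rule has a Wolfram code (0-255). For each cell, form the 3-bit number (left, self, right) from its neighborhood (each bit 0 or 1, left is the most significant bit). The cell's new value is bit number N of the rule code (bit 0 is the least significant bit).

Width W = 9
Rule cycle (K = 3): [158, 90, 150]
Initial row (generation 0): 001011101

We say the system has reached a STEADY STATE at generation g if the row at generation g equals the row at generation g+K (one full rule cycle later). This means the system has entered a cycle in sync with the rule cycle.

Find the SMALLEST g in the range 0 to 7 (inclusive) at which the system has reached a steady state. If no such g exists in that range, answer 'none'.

Gen 0: 001011101
Gen 1 (rule 158): 011011001
Gen 2 (rule 90): 111011110
Gen 3 (rule 150): 010001101
Gen 4 (rule 158): 111011001
Gen 5 (rule 90): 101011110
Gen 6 (rule 150): 101001101
Gen 7 (rule 158): 101111001
Gen 8 (rule 90): 001001110
Gen 9 (rule 150): 011110101
Gen 10 (rule 158): 111100101

Answer: none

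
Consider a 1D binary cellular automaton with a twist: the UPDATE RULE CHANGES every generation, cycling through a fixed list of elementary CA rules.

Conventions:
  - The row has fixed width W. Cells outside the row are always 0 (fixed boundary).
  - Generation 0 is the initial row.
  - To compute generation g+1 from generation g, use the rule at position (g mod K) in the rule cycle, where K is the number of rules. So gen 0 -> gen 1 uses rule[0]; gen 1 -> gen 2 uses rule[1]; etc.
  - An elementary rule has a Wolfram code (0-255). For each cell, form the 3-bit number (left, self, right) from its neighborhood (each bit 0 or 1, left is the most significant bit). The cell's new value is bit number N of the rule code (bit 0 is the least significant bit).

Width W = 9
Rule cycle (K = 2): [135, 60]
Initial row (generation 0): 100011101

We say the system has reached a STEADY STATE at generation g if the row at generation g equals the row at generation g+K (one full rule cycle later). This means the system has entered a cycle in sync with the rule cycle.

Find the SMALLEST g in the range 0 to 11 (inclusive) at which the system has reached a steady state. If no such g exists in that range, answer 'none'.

Answer: none

Derivation:
Gen 0: 100011101
Gen 1 (rule 135): 101101001
Gen 2 (rule 60): 111011101
Gen 3 (rule 135): 010001001
Gen 4 (rule 60): 011001101
Gen 5 (rule 135): 100010001
Gen 6 (rule 60): 110011001
Gen 7 (rule 135): 000100011
Gen 8 (rule 60): 000110010
Gen 9 (rule 135): 111000110
Gen 10 (rule 60): 100100101
Gen 11 (rule 135): 101101101
Gen 12 (rule 60): 111011011
Gen 13 (rule 135): 010000000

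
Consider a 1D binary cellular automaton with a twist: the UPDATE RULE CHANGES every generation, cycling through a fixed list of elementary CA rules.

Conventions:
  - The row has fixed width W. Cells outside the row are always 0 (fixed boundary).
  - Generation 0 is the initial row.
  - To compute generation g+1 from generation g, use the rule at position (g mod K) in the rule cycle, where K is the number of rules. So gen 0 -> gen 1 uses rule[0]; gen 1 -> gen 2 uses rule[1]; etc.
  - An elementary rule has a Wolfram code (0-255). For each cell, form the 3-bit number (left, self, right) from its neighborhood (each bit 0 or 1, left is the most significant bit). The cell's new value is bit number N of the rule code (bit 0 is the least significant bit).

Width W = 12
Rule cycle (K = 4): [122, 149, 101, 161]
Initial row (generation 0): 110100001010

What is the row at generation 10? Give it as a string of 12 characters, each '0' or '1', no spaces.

Gen 0: 110100001010
Gen 1 (rule 122): 111010010101
Gen 2 (rule 149): 010011010101
Gen 3 (rule 101): 010001111111
Gen 4 (rule 161): 000100111110
Gen 5 (rule 122): 001011100011
Gen 6 (rule 149): 101001011000
Gen 7 (rule 101): 111001101011
Gen 8 (rule 161): 010000010100
Gen 9 (rule 122): 101000101010
Gen 10 (rule 149): 101110101011

Answer: 101110101011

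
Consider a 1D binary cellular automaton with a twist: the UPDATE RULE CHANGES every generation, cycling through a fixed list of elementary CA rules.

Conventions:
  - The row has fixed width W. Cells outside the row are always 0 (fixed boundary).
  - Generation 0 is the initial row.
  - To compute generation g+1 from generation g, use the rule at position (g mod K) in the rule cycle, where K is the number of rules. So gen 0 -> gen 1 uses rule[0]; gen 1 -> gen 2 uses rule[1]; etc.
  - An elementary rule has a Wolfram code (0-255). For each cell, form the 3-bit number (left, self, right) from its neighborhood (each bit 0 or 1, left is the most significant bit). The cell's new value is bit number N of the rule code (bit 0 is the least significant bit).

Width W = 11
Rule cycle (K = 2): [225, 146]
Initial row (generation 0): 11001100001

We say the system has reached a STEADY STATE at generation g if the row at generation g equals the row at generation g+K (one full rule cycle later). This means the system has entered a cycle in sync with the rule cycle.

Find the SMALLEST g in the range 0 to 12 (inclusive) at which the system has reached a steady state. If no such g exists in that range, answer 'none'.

Answer: none

Derivation:
Gen 0: 11001100001
Gen 1 (rule 225): 01000101100
Gen 2 (rule 146): 10101000010
Gen 3 (rule 225): 01010011000
Gen 4 (rule 146): 10001100100
Gen 5 (rule 225): 00100100001
Gen 6 (rule 146): 01011010010
Gen 7 (rule 225): 00101100000
Gen 8 (rule 146): 01000010000
Gen 9 (rule 225): 00011000111
Gen 10 (rule 146): 00100101010
Gen 11 (rule 225): 10000010100
Gen 12 (rule 146): 01000100010
Gen 13 (rule 225): 00010001000
Gen 14 (rule 146): 00101010100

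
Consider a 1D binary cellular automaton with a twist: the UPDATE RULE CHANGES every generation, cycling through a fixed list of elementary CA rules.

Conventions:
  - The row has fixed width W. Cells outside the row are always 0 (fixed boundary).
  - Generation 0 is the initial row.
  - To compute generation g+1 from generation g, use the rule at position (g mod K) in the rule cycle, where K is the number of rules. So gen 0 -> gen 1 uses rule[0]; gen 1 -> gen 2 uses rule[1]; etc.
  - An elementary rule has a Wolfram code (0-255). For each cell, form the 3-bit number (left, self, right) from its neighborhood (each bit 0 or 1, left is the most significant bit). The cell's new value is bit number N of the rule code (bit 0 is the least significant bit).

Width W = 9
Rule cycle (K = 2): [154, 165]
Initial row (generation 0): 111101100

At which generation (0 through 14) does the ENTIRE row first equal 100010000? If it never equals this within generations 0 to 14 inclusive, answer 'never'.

Answer: 13

Derivation:
Gen 0: 111101100
Gen 1 (rule 154): 111001010
Gen 2 (rule 165): 010001110
Gen 3 (rule 154): 101011101
Gen 4 (rule 165): 111101011
Gen 5 (rule 154): 111000010
Gen 6 (rule 165): 010011010
Gen 7 (rule 154): 101110001
Gen 8 (rule 165): 110100101
Gen 9 (rule 154): 100011000
Gen 10 (rule 165): 101000011
Gen 11 (rule 154): 000100110
Gen 12 (rule 165): 110100000
Gen 13 (rule 154): 100010000
Gen 14 (rule 165): 101010111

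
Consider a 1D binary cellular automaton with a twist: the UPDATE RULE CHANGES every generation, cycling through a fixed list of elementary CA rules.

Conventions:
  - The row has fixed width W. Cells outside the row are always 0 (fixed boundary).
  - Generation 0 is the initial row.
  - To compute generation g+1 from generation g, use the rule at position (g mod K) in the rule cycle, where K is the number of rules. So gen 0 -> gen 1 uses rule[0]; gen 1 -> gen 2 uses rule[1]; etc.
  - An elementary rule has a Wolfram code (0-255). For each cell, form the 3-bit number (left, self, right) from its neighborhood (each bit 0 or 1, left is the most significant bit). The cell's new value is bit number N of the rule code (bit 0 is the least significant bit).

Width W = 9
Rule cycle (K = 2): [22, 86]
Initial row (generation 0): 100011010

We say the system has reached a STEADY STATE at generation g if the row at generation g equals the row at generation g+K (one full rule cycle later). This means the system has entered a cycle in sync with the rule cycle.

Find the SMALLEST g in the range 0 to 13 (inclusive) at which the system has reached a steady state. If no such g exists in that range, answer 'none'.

Gen 0: 100011010
Gen 1 (rule 22): 110100011
Gen 2 (rule 86): 010110101
Gen 3 (rule 22): 110000101
Gen 4 (rule 86): 011001101
Gen 5 (rule 22): 100110001
Gen 6 (rule 86): 111011011
Gen 7 (rule 22): 000000000
Gen 8 (rule 86): 000000000
Gen 9 (rule 22): 000000000
Gen 10 (rule 86): 000000000
Gen 11 (rule 22): 000000000
Gen 12 (rule 86): 000000000
Gen 13 (rule 22): 000000000
Gen 14 (rule 86): 000000000
Gen 15 (rule 22): 000000000

Answer: 7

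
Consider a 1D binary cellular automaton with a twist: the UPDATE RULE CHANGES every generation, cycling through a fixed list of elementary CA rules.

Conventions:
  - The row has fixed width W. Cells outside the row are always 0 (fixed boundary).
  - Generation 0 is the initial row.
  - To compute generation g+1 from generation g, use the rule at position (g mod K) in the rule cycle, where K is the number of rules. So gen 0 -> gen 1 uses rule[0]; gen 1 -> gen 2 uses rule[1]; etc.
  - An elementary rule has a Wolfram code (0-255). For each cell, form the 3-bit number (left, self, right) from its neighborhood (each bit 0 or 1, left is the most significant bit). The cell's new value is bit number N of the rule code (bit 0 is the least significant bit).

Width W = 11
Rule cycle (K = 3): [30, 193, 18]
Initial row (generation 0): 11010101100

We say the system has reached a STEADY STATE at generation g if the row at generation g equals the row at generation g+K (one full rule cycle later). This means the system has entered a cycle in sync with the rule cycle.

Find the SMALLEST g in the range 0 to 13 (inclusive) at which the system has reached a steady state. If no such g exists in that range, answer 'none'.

Answer: 3

Derivation:
Gen 0: 11010101100
Gen 1 (rule 30): 10010101010
Gen 2 (rule 193): 00000000000
Gen 3 (rule 18): 00000000000
Gen 4 (rule 30): 00000000000
Gen 5 (rule 193): 11111111111
Gen 6 (rule 18): 00000000000
Gen 7 (rule 30): 00000000000
Gen 8 (rule 193): 11111111111
Gen 9 (rule 18): 00000000000
Gen 10 (rule 30): 00000000000
Gen 11 (rule 193): 11111111111
Gen 12 (rule 18): 00000000000
Gen 13 (rule 30): 00000000000
Gen 14 (rule 193): 11111111111
Gen 15 (rule 18): 00000000000
Gen 16 (rule 30): 00000000000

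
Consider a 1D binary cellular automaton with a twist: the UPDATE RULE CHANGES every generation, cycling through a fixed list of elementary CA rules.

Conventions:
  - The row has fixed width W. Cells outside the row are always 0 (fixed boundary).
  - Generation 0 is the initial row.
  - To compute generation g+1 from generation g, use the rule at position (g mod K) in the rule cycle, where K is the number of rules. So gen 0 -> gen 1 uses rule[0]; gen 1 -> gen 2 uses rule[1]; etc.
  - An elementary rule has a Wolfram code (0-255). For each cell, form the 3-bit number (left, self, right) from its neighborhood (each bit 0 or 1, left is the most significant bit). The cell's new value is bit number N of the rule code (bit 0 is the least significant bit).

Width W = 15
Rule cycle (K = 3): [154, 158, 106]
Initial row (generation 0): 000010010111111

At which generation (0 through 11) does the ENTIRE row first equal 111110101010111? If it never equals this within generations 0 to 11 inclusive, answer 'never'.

Gen 0: 000010010111111
Gen 1 (rule 154): 000101100111110
Gen 2 (rule 158): 001101011111101
Gen 3 (rule 106): 011110110000110
Gen 4 (rule 154): 111100101001101
Gen 5 (rule 158): 111011101111001
Gen 6 (rule 106): 101110111001010
Gen 7 (rule 154): 001100110110001
Gen 8 (rule 158): 011011100101011
Gen 9 (rule 106): 111110101010111
Gen 10 (rule 154): 111100000000110
Gen 11 (rule 158): 111010000001101

Answer: 9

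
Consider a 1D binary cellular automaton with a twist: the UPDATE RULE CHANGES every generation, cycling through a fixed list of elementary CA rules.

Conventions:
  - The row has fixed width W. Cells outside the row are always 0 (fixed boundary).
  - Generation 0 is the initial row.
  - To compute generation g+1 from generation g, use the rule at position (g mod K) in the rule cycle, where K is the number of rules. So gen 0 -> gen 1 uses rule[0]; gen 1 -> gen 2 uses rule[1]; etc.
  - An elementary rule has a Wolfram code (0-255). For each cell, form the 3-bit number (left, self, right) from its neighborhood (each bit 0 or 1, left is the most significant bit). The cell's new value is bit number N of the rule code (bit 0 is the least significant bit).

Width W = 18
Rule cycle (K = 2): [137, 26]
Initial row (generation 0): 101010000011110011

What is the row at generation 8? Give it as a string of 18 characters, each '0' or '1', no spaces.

Answer: 101110100101110000

Derivation:
Gen 0: 101010000011110011
Gen 1 (rule 137): 000000111011100010
Gen 2 (rule 26): 000001100010010101
Gen 3 (rule 137): 111101001000000000
Gen 4 (rule 26): 100000110100000000
Gen 5 (rule 137): 001110100001111111
Gen 6 (rule 26): 011000010011000000
Gen 7 (rule 137): 010011000010011111
Gen 8 (rule 26): 101110100101110000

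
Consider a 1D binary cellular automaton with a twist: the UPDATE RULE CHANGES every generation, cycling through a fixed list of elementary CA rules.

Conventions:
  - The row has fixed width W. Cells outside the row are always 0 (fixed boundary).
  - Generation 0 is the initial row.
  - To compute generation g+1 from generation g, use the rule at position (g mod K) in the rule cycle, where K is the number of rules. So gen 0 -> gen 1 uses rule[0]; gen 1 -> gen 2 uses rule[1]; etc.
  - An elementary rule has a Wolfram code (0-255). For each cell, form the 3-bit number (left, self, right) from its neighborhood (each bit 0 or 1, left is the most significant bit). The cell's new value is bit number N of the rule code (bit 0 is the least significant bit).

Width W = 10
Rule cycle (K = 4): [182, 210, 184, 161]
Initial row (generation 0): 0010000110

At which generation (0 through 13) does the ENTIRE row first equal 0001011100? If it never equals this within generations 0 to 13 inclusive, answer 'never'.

Gen 0: 0010000110
Gen 1 (rule 182): 0111001001
Gen 2 (rule 210): 1011110110
Gen 3 (rule 184): 0111101101
Gen 4 (rule 161): 0011010010
Gen 5 (rule 182): 0100111111
Gen 6 (rule 210): 1011011111
Gen 7 (rule 184): 0110111110
Gen 8 (rule 161): 0001011100
Gen 9 (rule 182): 0011101010
Gen 10 (rule 210): 0101100001
Gen 11 (rule 184): 0011010000
Gen 12 (rule 161): 1000100111
Gen 13 (rule 182): 1101111010

Answer: 8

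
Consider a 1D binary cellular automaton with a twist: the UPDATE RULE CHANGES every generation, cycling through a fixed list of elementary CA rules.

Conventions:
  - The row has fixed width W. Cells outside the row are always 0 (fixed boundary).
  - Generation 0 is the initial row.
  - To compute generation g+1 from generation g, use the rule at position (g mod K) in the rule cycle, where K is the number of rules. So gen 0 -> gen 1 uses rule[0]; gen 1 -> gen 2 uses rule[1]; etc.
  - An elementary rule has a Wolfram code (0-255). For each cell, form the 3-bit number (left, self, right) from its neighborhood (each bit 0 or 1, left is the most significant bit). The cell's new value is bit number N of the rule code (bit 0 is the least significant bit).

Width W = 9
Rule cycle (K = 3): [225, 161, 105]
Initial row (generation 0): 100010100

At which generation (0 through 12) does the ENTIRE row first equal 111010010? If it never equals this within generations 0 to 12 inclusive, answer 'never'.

Answer: 6

Derivation:
Gen 0: 100010100
Gen 1 (rule 225): 001001001
Gen 2 (rule 161): 100000000
Gen 3 (rule 105): 001111111
Gen 4 (rule 225): 100111111
Gen 5 (rule 161): 000011110
Gen 6 (rule 105): 111010010
Gen 7 (rule 225): 011100000
Gen 8 (rule 161): 001001111
Gen 9 (rule 105): 100001001
Gen 10 (rule 225): 001100000
Gen 11 (rule 161): 100001111
Gen 12 (rule 105): 001101001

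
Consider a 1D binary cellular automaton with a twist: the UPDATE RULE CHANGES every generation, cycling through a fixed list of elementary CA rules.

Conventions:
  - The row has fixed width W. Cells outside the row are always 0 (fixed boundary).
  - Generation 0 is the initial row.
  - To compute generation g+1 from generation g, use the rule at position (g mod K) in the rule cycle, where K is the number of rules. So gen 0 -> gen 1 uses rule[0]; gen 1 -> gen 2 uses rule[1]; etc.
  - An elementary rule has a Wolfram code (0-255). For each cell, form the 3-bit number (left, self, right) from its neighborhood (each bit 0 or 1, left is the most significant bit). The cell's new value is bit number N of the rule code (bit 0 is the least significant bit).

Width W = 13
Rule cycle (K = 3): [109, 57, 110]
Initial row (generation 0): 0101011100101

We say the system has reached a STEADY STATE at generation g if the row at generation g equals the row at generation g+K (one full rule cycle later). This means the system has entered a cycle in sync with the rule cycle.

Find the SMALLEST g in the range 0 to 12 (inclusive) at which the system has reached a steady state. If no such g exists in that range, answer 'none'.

Gen 0: 0101011100101
Gen 1 (rule 109): 0111110100111
Gen 2 (rule 57): 0100001010100
Gen 3 (rule 110): 1100011111100
Gen 4 (rule 109): 1101010000101
Gen 5 (rule 57): 1010101110010
Gen 6 (rule 110): 1111111010110
Gen 7 (rule 109): 1000001111110
Gen 8 (rule 57): 0111101000001
Gen 9 (rule 110): 1100111000011
Gen 10 (rule 109): 1100101011011
Gen 11 (rule 57): 1010010110110
Gen 12 (rule 110): 1110111111110
Gen 13 (rule 109): 1011100000010
Gen 14 (rule 57): 0110011111001
Gen 15 (rule 110): 1110110001011

Answer: none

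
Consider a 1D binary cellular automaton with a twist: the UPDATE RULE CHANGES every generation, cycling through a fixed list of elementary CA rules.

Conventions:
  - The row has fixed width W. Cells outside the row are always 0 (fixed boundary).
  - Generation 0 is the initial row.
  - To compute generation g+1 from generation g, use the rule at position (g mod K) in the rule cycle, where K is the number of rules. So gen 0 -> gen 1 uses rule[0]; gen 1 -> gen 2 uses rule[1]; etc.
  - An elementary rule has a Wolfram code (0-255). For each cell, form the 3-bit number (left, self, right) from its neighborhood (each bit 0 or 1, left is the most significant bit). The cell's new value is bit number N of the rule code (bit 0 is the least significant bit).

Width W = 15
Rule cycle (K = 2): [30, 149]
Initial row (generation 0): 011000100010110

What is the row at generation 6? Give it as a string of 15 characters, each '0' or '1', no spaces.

Answer: 011011101011000

Derivation:
Gen 0: 011000100010110
Gen 1 (rule 30): 110101110110101
Gen 2 (rule 149): 000100100000101
Gen 3 (rule 30): 001111110001101
Gen 4 (rule 149): 100111101100001
Gen 5 (rule 30): 111100001010011
Gen 6 (rule 149): 011011101011000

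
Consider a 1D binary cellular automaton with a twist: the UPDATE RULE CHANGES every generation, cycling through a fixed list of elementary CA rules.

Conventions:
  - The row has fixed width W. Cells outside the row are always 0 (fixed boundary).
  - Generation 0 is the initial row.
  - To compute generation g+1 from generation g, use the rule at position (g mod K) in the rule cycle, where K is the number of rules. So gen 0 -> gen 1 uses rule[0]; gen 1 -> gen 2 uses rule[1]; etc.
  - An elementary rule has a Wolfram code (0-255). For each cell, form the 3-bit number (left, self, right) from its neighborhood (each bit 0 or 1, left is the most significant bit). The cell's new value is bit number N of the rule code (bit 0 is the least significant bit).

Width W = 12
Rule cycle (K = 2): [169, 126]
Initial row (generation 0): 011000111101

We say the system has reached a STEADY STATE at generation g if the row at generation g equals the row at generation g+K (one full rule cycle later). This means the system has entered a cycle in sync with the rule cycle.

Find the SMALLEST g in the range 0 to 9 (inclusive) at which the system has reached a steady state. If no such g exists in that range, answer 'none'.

Gen 0: 011000111101
Gen 1 (rule 169): 010010111010
Gen 2 (rule 126): 111111101111
Gen 3 (rule 169): 111111011110
Gen 4 (rule 126): 100001110011
Gen 5 (rule 169): 001101100010
Gen 6 (rule 126): 011111110111
Gen 7 (rule 169): 011111101110
Gen 8 (rule 126): 110000111011
Gen 9 (rule 169): 100110110110
Gen 10 (rule 126): 111111111111
Gen 11 (rule 169): 111111111110

Answer: none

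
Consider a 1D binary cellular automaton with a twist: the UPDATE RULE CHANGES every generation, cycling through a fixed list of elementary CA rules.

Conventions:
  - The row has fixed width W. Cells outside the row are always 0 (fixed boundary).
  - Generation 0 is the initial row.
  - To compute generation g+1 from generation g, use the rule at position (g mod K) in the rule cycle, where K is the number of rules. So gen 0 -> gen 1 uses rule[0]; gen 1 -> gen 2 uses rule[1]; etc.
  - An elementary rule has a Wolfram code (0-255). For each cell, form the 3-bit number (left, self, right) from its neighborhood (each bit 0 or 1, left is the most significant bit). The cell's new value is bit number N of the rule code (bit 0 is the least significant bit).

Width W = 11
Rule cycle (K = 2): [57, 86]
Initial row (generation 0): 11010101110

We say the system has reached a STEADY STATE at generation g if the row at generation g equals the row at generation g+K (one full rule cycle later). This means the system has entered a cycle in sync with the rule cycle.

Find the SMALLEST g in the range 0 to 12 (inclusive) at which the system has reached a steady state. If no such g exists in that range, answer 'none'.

Answer: none

Derivation:
Gen 0: 11010101110
Gen 1 (rule 57): 10101011001
Gen 2 (rule 86): 10101001111
Gen 3 (rule 57): 01010101000
Gen 4 (rule 86): 11010101100
Gen 5 (rule 57): 10101011011
Gen 6 (rule 86): 10101001001
Gen 7 (rule 57): 01010100100
Gen 8 (rule 86): 11010111110
Gen 9 (rule 57): 10101100001
Gen 10 (rule 86): 10100110011
Gen 11 (rule 57): 01010101010
Gen 12 (rule 86): 11010101011
Gen 13 (rule 57): 10101010110
Gen 14 (rule 86): 10101010011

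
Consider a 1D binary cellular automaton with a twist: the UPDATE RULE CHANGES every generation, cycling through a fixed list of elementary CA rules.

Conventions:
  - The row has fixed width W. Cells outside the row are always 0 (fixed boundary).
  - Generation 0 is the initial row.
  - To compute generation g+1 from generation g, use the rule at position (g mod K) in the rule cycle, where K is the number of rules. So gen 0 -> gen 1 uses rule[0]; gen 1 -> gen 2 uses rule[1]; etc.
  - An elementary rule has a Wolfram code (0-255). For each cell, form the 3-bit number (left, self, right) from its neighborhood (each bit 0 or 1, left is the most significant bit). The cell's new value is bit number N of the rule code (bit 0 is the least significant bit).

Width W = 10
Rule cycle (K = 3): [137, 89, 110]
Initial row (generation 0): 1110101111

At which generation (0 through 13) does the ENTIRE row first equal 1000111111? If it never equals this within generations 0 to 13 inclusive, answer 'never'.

Answer: 3

Derivation:
Gen 0: 1110101111
Gen 1 (rule 137): 1100001110
Gen 2 (rule 89): 1111101011
Gen 3 (rule 110): 1000111111
Gen 4 (rule 137): 0010111110
Gen 5 (rule 89): 1000100011
Gen 6 (rule 110): 1001100111
Gen 7 (rule 137): 0001000110
Gen 8 (rule 89): 1100110111
Gen 9 (rule 110): 1101111101
Gen 10 (rule 137): 1001111000
Gen 11 (rule 89): 0101001111
Gen 12 (rule 110): 1111011001
Gen 13 (rule 137): 1110010000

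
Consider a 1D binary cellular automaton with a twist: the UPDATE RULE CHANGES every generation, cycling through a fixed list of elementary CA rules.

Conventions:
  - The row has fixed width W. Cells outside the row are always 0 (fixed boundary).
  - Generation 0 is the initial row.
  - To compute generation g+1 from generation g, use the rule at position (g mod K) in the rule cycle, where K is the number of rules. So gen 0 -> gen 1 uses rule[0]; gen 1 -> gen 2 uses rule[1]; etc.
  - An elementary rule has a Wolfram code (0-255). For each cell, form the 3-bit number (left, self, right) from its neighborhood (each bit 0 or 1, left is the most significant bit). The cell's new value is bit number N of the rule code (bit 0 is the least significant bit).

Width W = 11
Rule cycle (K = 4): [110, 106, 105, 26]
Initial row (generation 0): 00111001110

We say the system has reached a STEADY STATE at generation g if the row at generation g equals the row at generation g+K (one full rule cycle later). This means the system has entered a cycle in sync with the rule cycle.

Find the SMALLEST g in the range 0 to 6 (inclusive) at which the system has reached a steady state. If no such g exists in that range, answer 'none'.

Gen 0: 00111001110
Gen 1 (rule 110): 01101011010
Gen 2 (rule 106): 11110111100
Gen 3 (rule 105): 10011100101
Gen 4 (rule 26): 01110011000
Gen 5 (rule 110): 11010111000
Gen 6 (rule 106): 11101101000
Gen 7 (rule 105): 10111110011
Gen 8 (rule 26): 00100001110
Gen 9 (rule 110): 01100011010
Gen 10 (rule 106): 11100111100

Answer: none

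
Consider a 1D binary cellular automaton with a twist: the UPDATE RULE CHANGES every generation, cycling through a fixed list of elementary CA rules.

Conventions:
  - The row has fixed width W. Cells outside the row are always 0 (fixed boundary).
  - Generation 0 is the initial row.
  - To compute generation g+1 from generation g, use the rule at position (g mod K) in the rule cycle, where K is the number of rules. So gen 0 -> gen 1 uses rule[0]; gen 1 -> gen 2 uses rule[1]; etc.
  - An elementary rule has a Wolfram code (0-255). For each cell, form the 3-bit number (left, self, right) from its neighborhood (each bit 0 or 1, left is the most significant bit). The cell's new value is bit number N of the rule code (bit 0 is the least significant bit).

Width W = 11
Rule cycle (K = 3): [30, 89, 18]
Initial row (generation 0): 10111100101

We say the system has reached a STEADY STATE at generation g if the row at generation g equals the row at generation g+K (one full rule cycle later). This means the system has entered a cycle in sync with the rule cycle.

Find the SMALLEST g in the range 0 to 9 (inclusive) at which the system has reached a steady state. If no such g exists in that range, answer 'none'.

Answer: 8

Derivation:
Gen 0: 10111100101
Gen 1 (rule 30): 10100011101
Gen 2 (rule 89): 00011010100
Gen 3 (rule 18): 00100000010
Gen 4 (rule 30): 01110000111
Gen 5 (rule 89): 01011110101
Gen 6 (rule 18): 10000000000
Gen 7 (rule 30): 11000000000
Gen 8 (rule 89): 11111111111
Gen 9 (rule 18): 00000000000
Gen 10 (rule 30): 00000000000
Gen 11 (rule 89): 11111111111
Gen 12 (rule 18): 00000000000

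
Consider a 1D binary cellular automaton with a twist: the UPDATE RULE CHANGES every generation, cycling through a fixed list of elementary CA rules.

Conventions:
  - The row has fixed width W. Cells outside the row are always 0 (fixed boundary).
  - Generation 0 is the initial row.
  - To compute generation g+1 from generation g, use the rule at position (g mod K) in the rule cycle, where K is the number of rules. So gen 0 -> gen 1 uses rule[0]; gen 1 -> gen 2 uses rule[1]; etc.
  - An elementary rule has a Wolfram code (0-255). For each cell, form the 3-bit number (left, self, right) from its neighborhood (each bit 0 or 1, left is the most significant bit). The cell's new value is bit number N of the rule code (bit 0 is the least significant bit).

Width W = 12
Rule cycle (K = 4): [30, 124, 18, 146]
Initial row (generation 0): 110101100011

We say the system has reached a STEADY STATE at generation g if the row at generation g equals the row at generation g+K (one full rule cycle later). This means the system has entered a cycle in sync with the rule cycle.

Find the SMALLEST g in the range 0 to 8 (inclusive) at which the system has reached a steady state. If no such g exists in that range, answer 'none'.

Gen 0: 110101100011
Gen 1 (rule 30): 100101010110
Gen 2 (rule 124): 110111111111
Gen 3 (rule 18): 000000000000
Gen 4 (rule 146): 000000000000
Gen 5 (rule 30): 000000000000
Gen 6 (rule 124): 000000000000
Gen 7 (rule 18): 000000000000
Gen 8 (rule 146): 000000000000
Gen 9 (rule 30): 000000000000
Gen 10 (rule 124): 000000000000
Gen 11 (rule 18): 000000000000
Gen 12 (rule 146): 000000000000

Answer: 3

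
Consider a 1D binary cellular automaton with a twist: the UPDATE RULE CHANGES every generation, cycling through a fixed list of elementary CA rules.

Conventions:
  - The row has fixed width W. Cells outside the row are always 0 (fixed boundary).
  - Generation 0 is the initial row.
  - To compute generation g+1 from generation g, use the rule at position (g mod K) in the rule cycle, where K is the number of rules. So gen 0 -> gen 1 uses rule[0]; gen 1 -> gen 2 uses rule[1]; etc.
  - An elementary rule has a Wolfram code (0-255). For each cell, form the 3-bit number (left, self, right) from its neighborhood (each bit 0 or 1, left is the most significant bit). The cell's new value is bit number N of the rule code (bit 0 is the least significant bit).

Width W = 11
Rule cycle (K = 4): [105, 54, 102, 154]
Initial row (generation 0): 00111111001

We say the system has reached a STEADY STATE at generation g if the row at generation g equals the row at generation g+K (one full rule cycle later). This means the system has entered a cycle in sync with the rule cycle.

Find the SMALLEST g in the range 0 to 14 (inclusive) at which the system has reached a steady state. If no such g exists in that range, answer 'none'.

Gen 0: 00111111001
Gen 1 (rule 105): 10100001000
Gen 2 (rule 54): 11110011100
Gen 3 (rule 102): 00010100100
Gen 4 (rule 154): 00100011010
Gen 5 (rule 105): 10001011100
Gen 6 (rule 54): 11011100010
Gen 7 (rule 102): 01100100110
Gen 8 (rule 154): 11011011101
Gen 9 (rule 105): 11111110110
Gen 10 (rule 54): 00000001001
Gen 11 (rule 102): 00000011011
Gen 12 (rule 154): 00000110010
Gen 13 (rule 105): 11110110000
Gen 14 (rule 54): 00001001000
Gen 15 (rule 102): 00011011000
Gen 16 (rule 154): 00110010100
Gen 17 (rule 105): 10110001001
Gen 18 (rule 54): 11001011111

Answer: none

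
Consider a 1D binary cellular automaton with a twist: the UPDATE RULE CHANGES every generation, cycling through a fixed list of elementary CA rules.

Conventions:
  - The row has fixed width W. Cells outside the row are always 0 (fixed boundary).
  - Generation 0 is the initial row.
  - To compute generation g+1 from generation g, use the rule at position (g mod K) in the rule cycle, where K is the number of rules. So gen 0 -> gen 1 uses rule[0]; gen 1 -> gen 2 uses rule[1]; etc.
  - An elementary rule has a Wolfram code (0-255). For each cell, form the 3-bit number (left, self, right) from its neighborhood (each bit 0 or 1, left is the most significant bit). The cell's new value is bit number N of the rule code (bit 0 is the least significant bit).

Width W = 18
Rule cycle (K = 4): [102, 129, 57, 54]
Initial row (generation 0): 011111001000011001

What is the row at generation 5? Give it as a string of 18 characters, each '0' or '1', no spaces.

Gen 0: 011111001000011001
Gen 1 (rule 102): 100001011000101011
Gen 2 (rule 129): 001100000010000000
Gen 3 (rule 57): 101011111001111111
Gen 4 (rule 54): 111100000110000000
Gen 5 (rule 102): 000100001010000000

Answer: 000100001010000000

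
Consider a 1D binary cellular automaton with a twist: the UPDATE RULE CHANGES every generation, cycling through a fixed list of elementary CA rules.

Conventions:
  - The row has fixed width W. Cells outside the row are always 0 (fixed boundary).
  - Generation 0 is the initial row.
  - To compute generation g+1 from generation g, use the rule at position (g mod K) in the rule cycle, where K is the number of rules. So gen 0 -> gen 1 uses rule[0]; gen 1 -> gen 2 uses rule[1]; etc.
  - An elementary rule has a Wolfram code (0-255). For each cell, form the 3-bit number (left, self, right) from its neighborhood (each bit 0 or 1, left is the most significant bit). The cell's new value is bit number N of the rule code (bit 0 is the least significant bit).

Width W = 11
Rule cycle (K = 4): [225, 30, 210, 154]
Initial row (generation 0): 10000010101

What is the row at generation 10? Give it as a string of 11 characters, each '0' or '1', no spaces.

Gen 0: 10000010101
Gen 1 (rule 225): 00111001010
Gen 2 (rule 30): 01100111011
Gen 3 (rule 210): 10111011001
Gen 4 (rule 154): 00110010110
Gen 5 (rule 225): 10010001010
Gen 6 (rule 30): 11111011011
Gen 7 (rule 210): 01111001001
Gen 8 (rule 154): 11110110110
Gen 9 (rule 225): 01111011010
Gen 10 (rule 30): 11000010011

Answer: 11000010011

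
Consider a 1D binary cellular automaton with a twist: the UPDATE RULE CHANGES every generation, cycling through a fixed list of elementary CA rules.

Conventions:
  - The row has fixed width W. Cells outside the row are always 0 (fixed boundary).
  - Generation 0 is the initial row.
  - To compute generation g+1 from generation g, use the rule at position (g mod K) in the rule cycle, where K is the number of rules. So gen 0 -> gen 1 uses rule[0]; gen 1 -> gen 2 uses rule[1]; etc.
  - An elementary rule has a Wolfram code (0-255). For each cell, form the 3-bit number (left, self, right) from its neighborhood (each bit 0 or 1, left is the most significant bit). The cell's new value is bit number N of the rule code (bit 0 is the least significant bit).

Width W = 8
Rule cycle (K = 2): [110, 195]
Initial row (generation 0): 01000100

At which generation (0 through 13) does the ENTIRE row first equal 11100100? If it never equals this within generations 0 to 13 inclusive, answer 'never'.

Gen 0: 01000100
Gen 1 (rule 110): 11001100
Gen 2 (rule 195): 01010101
Gen 3 (rule 110): 11111111
Gen 4 (rule 195): 01111111
Gen 5 (rule 110): 11000001
Gen 6 (rule 195): 01011110
Gen 7 (rule 110): 11110010
Gen 8 (rule 195): 01110100
Gen 9 (rule 110): 11011100
Gen 10 (rule 195): 01001101
Gen 11 (rule 110): 11011111
Gen 12 (rule 195): 01001111
Gen 13 (rule 110): 11011001

Answer: never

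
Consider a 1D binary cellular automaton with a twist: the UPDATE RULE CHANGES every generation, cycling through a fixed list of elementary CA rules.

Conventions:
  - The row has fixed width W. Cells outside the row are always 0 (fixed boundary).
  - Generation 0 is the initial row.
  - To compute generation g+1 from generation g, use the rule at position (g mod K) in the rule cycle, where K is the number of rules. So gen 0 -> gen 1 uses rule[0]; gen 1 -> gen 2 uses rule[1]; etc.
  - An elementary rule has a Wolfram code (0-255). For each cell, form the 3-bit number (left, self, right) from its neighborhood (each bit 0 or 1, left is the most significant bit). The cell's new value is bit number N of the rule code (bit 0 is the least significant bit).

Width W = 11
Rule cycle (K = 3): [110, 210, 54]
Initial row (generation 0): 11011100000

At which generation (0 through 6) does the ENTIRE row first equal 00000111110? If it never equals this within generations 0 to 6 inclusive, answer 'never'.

Gen 0: 11011100000
Gen 1 (rule 110): 11110100000
Gen 2 (rule 210): 01110010000
Gen 3 (rule 54): 10001111000
Gen 4 (rule 110): 10011001000
Gen 5 (rule 210): 01101110100
Gen 6 (rule 54): 10010001110

Answer: never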